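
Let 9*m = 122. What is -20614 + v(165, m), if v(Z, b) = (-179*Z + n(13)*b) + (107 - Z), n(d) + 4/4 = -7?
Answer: -452839/9 ≈ -50315.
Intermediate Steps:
n(d) = -8 (n(d) = -1 - 7 = -8)
m = 122/9 (m = (1/9)*122 = 122/9 ≈ 13.556)
v(Z, b) = 107 - 180*Z - 8*b (v(Z, b) = (-179*Z - 8*b) + (107 - Z) = 107 - 180*Z - 8*b)
-20614 + v(165, m) = -20614 + (107 - 180*165 - 8*122/9) = -20614 + (107 - 29700 - 976/9) = -20614 - 267313/9 = -452839/9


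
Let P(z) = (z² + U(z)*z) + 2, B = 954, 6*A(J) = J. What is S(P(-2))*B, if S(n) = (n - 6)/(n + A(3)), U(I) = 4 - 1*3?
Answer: -424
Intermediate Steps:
A(J) = J/6
U(I) = 1 (U(I) = 4 - 3 = 1)
P(z) = 2 + z + z² (P(z) = (z² + 1*z) + 2 = (z² + z) + 2 = (z + z²) + 2 = 2 + z + z²)
S(n) = (-6 + n)/(½ + n) (S(n) = (n - 6)/(n + (⅙)*3) = (-6 + n)/(n + ½) = (-6 + n)/(½ + n))
S(P(-2))*B = (2*(-6 + (2 - 2 + (-2)²))/(1 + 2*(2 - 2 + (-2)²)))*954 = (2*(-6 + (2 - 2 + 4))/(1 + 2*(2 - 2 + 4)))*954 = (2*(-6 + 4)/(1 + 2*4))*954 = (2*(-2)/(1 + 8))*954 = (2*(-2)/9)*954 = (2*(⅑)*(-2))*954 = -4/9*954 = -424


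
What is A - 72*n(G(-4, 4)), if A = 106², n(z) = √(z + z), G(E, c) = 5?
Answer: 11236 - 72*√10 ≈ 11008.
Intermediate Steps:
n(z) = √2*√z (n(z) = √(2*z) = √2*√z)
A = 11236
A - 72*n(G(-4, 4)) = 11236 - 72*√2*√5 = 11236 - 72*√10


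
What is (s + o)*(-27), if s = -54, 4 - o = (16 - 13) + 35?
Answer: 2376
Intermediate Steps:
o = -34 (o = 4 - ((16 - 13) + 35) = 4 - (3 + 35) = 4 - 1*38 = 4 - 38 = -34)
(s + o)*(-27) = (-54 - 34)*(-27) = -88*(-27) = 2376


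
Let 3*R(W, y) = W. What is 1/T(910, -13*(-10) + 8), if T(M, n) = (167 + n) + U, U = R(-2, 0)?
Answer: 3/913 ≈ 0.0032859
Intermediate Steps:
R(W, y) = W/3
U = -⅔ (U = (⅓)*(-2) = -⅔ ≈ -0.66667)
T(M, n) = 499/3 + n (T(M, n) = (167 + n) - ⅔ = 499/3 + n)
1/T(910, -13*(-10) + 8) = 1/(499/3 + (-13*(-10) + 8)) = 1/(499/3 + (130 + 8)) = 1/(499/3 + 138) = 1/(913/3) = 3/913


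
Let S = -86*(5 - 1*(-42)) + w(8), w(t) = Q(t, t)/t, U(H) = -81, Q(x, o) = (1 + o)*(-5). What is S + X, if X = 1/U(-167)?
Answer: -2622869/648 ≈ -4047.6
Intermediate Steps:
Q(x, o) = -5 - 5*o
w(t) = (-5 - 5*t)/t
S = -32381/8 (S = -86*(5 - 1*(-42)) + (-5 - 5/8) = -86*(5 + 42) + (-5 - 5*1/8) = -86*47 + (-5 - 5/8) = -4042 - 45/8 = -32381/8 ≈ -4047.6)
X = -1/81 (X = 1/(-81) = -1/81 ≈ -0.012346)
S + X = -32381/8 - 1/81 = -2622869/648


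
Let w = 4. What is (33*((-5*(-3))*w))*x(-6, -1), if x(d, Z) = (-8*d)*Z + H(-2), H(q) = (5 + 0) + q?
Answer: -89100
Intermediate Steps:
H(q) = 5 + q
x(d, Z) = 3 - 8*Z*d (x(d, Z) = (-8*d)*Z + (5 - 2) = -8*Z*d + 3 = 3 - 8*Z*d)
(33*((-5*(-3))*w))*x(-6, -1) = (33*(-5*(-3)*4))*(3 - 8*(-1)*(-6)) = (33*(15*4))*(3 - 48) = (33*60)*(-45) = 1980*(-45) = -89100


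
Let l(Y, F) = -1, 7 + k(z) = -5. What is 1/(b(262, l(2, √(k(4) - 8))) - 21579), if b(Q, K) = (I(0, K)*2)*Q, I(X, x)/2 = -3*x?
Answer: -1/18435 ≈ -5.4245e-5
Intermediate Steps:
k(z) = -12 (k(z) = -7 - 5 = -12)
I(X, x) = -6*x (I(X, x) = 2*(-3*x) = -6*x)
b(Q, K) = -12*K*Q (b(Q, K) = (-6*K*2)*Q = (-12*K)*Q = -12*K*Q)
1/(b(262, l(2, √(k(4) - 8))) - 21579) = 1/(-12*(-1)*262 - 21579) = 1/(3144 - 21579) = 1/(-18435) = -1/18435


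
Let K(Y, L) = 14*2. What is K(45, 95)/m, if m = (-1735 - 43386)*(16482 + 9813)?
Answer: -28/1186456695 ≈ -2.3600e-8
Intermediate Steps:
K(Y, L) = 28
m = -1186456695 (m = -45121*26295 = -1186456695)
K(45, 95)/m = 28/(-1186456695) = 28*(-1/1186456695) = -28/1186456695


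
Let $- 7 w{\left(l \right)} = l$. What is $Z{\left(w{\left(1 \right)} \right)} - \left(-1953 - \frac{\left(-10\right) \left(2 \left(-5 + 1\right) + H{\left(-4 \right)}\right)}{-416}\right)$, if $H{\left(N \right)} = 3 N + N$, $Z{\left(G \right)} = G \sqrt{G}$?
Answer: $\frac{50763}{26} - \frac{i \sqrt{7}}{49} \approx 1952.4 - 0.053995 i$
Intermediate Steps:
$w{\left(l \right)} = - \frac{l}{7}$
$Z{\left(G \right)} = G^{\frac{3}{2}}$
$H{\left(N \right)} = 4 N$
$Z{\left(w{\left(1 \right)} \right)} - \left(-1953 - \frac{\left(-10\right) \left(2 \left(-5 + 1\right) + H{\left(-4 \right)}\right)}{-416}\right) = \left(\left(- \frac{1}{7}\right) 1\right)^{\frac{3}{2}} - \left(-1953 - \frac{\left(-10\right) \left(2 \left(-5 + 1\right) + 4 \left(-4\right)\right)}{-416}\right) = \left(- \frac{1}{7}\right)^{\frac{3}{2}} - \left(-1953 - - 10 \left(2 \left(-4\right) - 16\right) \left(- \frac{1}{416}\right)\right) = - \frac{i \sqrt{7}}{49} - \left(-1953 - - 10 \left(-8 - 16\right) \left(- \frac{1}{416}\right)\right) = - \frac{i \sqrt{7}}{49} - \left(-1953 - \left(-10\right) \left(-24\right) \left(- \frac{1}{416}\right)\right) = - \frac{i \sqrt{7}}{49} - \left(-1953 - 240 \left(- \frac{1}{416}\right)\right) = - \frac{i \sqrt{7}}{49} - \left(-1953 - - \frac{15}{26}\right) = - \frac{i \sqrt{7}}{49} - \left(-1953 + \frac{15}{26}\right) = - \frac{i \sqrt{7}}{49} - - \frac{50763}{26} = - \frac{i \sqrt{7}}{49} + \frac{50763}{26} = \frac{50763}{26} - \frac{i \sqrt{7}}{49}$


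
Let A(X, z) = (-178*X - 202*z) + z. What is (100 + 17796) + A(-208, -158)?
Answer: 86678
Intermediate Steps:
A(X, z) = -201*z - 178*X (A(X, z) = (-202*z - 178*X) + z = -201*z - 178*X)
(100 + 17796) + A(-208, -158) = (100 + 17796) + (-201*(-158) - 178*(-208)) = 17896 + (31758 + 37024) = 17896 + 68782 = 86678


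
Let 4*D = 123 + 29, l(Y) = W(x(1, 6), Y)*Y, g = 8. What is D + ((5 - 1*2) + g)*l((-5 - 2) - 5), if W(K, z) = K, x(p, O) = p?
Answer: -94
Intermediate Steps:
l(Y) = Y (l(Y) = 1*Y = Y)
D = 38 (D = (123 + 29)/4 = (¼)*152 = 38)
D + ((5 - 1*2) + g)*l((-5 - 2) - 5) = 38 + ((5 - 1*2) + 8)*((-5 - 2) - 5) = 38 + ((5 - 2) + 8)*(-7 - 5) = 38 + (3 + 8)*(-12) = 38 + 11*(-12) = 38 - 132 = -94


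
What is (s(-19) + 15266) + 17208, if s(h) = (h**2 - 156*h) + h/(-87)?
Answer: 3114532/87 ≈ 35799.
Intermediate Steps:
s(h) = h**2 - 13573*h/87 (s(h) = (h**2 - 156*h) + h*(-1/87) = (h**2 - 156*h) - h/87 = h**2 - 13573*h/87)
(s(-19) + 15266) + 17208 = ((1/87)*(-19)*(-13573 + 87*(-19)) + 15266) + 17208 = ((1/87)*(-19)*(-13573 - 1653) + 15266) + 17208 = ((1/87)*(-19)*(-15226) + 15266) + 17208 = (289294/87 + 15266) + 17208 = 1617436/87 + 17208 = 3114532/87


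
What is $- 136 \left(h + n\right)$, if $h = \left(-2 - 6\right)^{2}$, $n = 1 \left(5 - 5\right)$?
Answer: $-8704$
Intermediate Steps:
$n = 0$ ($n = 1 \cdot 0 = 0$)
$h = 64$ ($h = \left(-8\right)^{2} = 64$)
$- 136 \left(h + n\right) = - 136 \left(64 + 0\right) = \left(-136\right) 64 = -8704$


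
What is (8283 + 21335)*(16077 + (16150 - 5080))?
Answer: 804039846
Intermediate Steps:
(8283 + 21335)*(16077 + (16150 - 5080)) = 29618*(16077 + 11070) = 29618*27147 = 804039846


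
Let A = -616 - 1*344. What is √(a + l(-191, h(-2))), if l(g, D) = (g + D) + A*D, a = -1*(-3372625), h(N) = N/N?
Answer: 5*√134859 ≈ 1836.2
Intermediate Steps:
A = -960 (A = -616 - 344 = -960)
h(N) = 1
a = 3372625
l(g, D) = g - 959*D (l(g, D) = (g + D) - 960*D = (D + g) - 960*D = g - 959*D)
√(a + l(-191, h(-2))) = √(3372625 + (-191 - 959*1)) = √(3372625 + (-191 - 959)) = √(3372625 - 1150) = √3371475 = 5*√134859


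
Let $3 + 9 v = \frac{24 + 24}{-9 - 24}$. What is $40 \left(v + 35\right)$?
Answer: $\frac{136640}{99} \approx 1380.2$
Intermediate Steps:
$v = - \frac{49}{99}$ ($v = - \frac{1}{3} + \frac{\left(24 + 24\right) \frac{1}{-9 - 24}}{9} = - \frac{1}{3} + \frac{48 \frac{1}{-33}}{9} = - \frac{1}{3} + \frac{48 \left(- \frac{1}{33}\right)}{9} = - \frac{1}{3} + \frac{1}{9} \left(- \frac{16}{11}\right) = - \frac{1}{3} - \frac{16}{99} = - \frac{49}{99} \approx -0.49495$)
$40 \left(v + 35\right) = 40 \left(- \frac{49}{99} + 35\right) = 40 \cdot \frac{3416}{99} = \frac{136640}{99}$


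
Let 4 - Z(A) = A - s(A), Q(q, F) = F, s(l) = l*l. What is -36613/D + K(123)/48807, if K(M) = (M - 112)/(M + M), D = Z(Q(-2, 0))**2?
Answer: -19981581355/8732016 ≈ -2288.3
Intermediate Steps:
s(l) = l**2
Z(A) = 4 + A**2 - A (Z(A) = 4 - (A - A**2) = 4 + (A**2 - A) = 4 + A**2 - A)
D = 16 (D = (4 + 0**2 - 1*0)**2 = (4 + 0 + 0)**2 = 4**2 = 16)
K(M) = (-112 + M)/(2*M) (K(M) = (-112 + M)/((2*M)) = (-112 + M)*(1/(2*M)) = (-112 + M)/(2*M))
-36613/D + K(123)/48807 = -36613/16 + ((1/2)*(-112 + 123)/123)/48807 = -36613*1/16 + ((1/2)*(1/123)*11)*(1/48807) = -36613/16 + (11/246)*(1/48807) = -36613/16 + 1/1091502 = -19981581355/8732016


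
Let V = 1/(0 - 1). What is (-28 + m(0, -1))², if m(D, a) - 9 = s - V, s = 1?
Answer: 289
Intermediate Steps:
V = -1 (V = 1/(-1) = -1)
m(D, a) = 11 (m(D, a) = 9 + (1 - 1*(-1)) = 9 + (1 + 1) = 9 + 2 = 11)
(-28 + m(0, -1))² = (-28 + 11)² = (-17)² = 289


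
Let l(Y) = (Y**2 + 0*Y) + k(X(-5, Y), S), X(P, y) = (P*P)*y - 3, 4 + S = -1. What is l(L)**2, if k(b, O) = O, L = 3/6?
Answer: 361/16 ≈ 22.563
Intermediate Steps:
L = 1/2 (L = 3*(1/6) = 1/2 ≈ 0.50000)
S = -5 (S = -4 - 1 = -5)
X(P, y) = -3 + y*P**2 (X(P, y) = P**2*y - 3 = y*P**2 - 3 = -3 + y*P**2)
l(Y) = -5 + Y**2 (l(Y) = (Y**2 + 0*Y) - 5 = (Y**2 + 0) - 5 = Y**2 - 5 = -5 + Y**2)
l(L)**2 = (-5 + (1/2)**2)**2 = (-5 + 1/4)**2 = (-19/4)**2 = 361/16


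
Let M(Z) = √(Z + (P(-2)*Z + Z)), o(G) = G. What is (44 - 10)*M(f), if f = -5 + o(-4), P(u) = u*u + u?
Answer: 204*I ≈ 204.0*I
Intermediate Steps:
P(u) = u + u² (P(u) = u² + u = u + u²)
f = -9 (f = -5 - 4 = -9)
M(Z) = 2*√Z (M(Z) = √(Z + ((-2*(1 - 2))*Z + Z)) = √(Z + ((-2*(-1))*Z + Z)) = √(Z + (2*Z + Z)) = √(Z + 3*Z) = √(4*Z) = 2*√Z)
(44 - 10)*M(f) = (44 - 10)*(2*√(-9)) = 34*(2*(3*I)) = 34*(6*I) = 204*I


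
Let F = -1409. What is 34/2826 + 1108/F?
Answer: -1541651/1990917 ≈ -0.77434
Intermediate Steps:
34/2826 + 1108/F = 34/2826 + 1108/(-1409) = 34*(1/2826) + 1108*(-1/1409) = 17/1413 - 1108/1409 = -1541651/1990917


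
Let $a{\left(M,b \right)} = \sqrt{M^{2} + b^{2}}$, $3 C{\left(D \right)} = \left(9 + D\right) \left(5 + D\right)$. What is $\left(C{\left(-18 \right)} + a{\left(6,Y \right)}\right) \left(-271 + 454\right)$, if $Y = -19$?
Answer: $7137 + 183 \sqrt{397} \approx 10783.0$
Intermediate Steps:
$C{\left(D \right)} = \frac{\left(5 + D\right) \left(9 + D\right)}{3}$ ($C{\left(D \right)} = \frac{\left(9 + D\right) \left(5 + D\right)}{3} = \frac{\left(5 + D\right) \left(9 + D\right)}{3}$)
$\left(C{\left(-18 \right)} + a{\left(6,Y \right)}\right) \left(-271 + 454\right) = \left(\left(15 + \frac{\left(-18\right)^{2}}{3} + \frac{14}{3} \left(-18\right)\right) + \sqrt{6^{2} + \left(-19\right)^{2}}\right) \left(-271 + 454\right) = \left(\left(15 + \frac{1}{3} \cdot 324 - 84\right) + \sqrt{36 + 361}\right) 183 = \left(\left(15 + 108 - 84\right) + \sqrt{397}\right) 183 = \left(39 + \sqrt{397}\right) 183 = 7137 + 183 \sqrt{397}$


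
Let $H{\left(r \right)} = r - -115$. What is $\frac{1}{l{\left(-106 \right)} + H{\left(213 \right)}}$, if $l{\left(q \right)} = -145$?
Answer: $\frac{1}{183} \approx 0.0054645$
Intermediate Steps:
$H{\left(r \right)} = 115 + r$ ($H{\left(r \right)} = r + 115 = 115 + r$)
$\frac{1}{l{\left(-106 \right)} + H{\left(213 \right)}} = \frac{1}{-145 + \left(115 + 213\right)} = \frac{1}{-145 + 328} = \frac{1}{183}$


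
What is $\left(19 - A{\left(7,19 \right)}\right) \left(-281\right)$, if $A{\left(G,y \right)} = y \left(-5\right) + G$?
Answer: $-30067$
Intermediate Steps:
$A{\left(G,y \right)} = G - 5 y$ ($A{\left(G,y \right)} = - 5 y + G = G - 5 y$)
$\left(19 - A{\left(7,19 \right)}\right) \left(-281\right) = \left(19 - \left(7 - 95\right)\right) \left(-281\right) = \left(19 - -88\right) \left(-281\right) = \left(19 + 88\right) \left(-281\right) = 107 \left(-281\right) = -30067$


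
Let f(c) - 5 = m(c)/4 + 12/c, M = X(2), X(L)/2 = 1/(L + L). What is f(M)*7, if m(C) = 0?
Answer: 203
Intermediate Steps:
X(L) = 1/L (X(L) = 2/(L + L) = 2/((2*L)) = 2*(1/(2*L)) = 1/L)
M = ½ (M = 1/2 = ½ ≈ 0.50000)
f(c) = 5 + 12/c (f(c) = 5 + (0/4 + 12/c) = 5 + (0*(¼) + 12/c) = 5 + (0 + 12/c) = 5 + 12/c)
f(M)*7 = (5 + 12/(½))*7 = (5 + 12*2)*7 = (5 + 24)*7 = 29*7 = 203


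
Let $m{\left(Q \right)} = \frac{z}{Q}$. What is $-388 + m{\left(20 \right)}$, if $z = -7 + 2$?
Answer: $- \frac{1553}{4} \approx -388.25$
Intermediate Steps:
$z = -5$
$m{\left(Q \right)} = - \frac{5}{Q}$
$-388 + m{\left(20 \right)} = -388 - \frac{5}{20} = -388 - \frac{1}{4} = - \frac{1553}{4}$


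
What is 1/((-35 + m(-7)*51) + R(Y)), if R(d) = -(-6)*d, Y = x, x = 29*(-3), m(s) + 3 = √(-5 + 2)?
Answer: -710/511903 - 51*I*√3/511903 ≈ -0.001387 - 0.00017256*I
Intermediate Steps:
m(s) = -3 + I*√3 (m(s) = -3 + √(-5 + 2) = -3 + √(-3) = -3 + I*√3)
x = -87
Y = -87
R(d) = 6*d
1/((-35 + m(-7)*51) + R(Y)) = 1/((-35 + (-3 + I*√3)*51) + 6*(-87)) = 1/((-35 + (-153 + 51*I*√3)) - 522) = 1/((-188 + 51*I*√3) - 522) = 1/(-710 + 51*I*√3)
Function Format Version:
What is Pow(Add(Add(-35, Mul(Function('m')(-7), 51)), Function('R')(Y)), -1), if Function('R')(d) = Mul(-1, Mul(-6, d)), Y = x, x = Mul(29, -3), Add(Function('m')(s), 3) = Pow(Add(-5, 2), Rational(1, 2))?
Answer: Add(Rational(-710, 511903), Mul(Rational(-51, 511903), I, Pow(3, Rational(1, 2)))) ≈ Add(-0.0013870, Mul(-0.00017256, I))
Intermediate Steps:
Function('m')(s) = Add(-3, Mul(I, Pow(3, Rational(1, 2)))) (Function('m')(s) = Add(-3, Pow(Add(-5, 2), Rational(1, 2))) = Add(-3, Pow(-3, Rational(1, 2))) = Add(-3, Mul(I, Pow(3, Rational(1, 2)))))
x = -87
Y = -87
Function('R')(d) = Mul(6, d)
Pow(Add(Add(-35, Mul(Function('m')(-7), 51)), Function('R')(Y)), -1) = Pow(Add(Add(-35, Mul(Add(-3, Mul(I, Pow(3, Rational(1, 2)))), 51)), Mul(6, -87)), -1) = Pow(Add(Add(-35, Add(-153, Mul(51, I, Pow(3, Rational(1, 2))))), -522), -1) = Pow(Add(Add(-188, Mul(51, I, Pow(3, Rational(1, 2)))), -522), -1) = Pow(Add(-710, Mul(51, I, Pow(3, Rational(1, 2)))), -1)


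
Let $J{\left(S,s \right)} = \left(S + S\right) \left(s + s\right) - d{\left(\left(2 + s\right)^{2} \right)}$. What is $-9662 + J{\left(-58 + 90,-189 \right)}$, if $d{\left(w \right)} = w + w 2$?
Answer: $-138761$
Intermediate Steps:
$d{\left(w \right)} = 3 w$ ($d{\left(w \right)} = w + 2 w = 3 w$)
$J{\left(S,s \right)} = - 3 \left(2 + s\right)^{2} + 4 S s$ ($J{\left(S,s \right)} = \left(S + S\right) \left(s + s\right) - 3 \left(2 + s\right)^{2} = 2 S 2 s - 3 \left(2 + s\right)^{2} = 4 S s - 3 \left(2 + s\right)^{2} = - 3 \left(2 + s\right)^{2} + 4 S s$)
$-9662 + J{\left(-58 + 90,-189 \right)} = -9662 + \left(- 3 \left(2 - 189\right)^{2} + 4 \left(-58 + 90\right) \left(-189\right)\right) = -9662 + \left(- 3 \left(-187\right)^{2} + 4 \cdot 32 \left(-189\right)\right) = -9662 - 129099 = -138761$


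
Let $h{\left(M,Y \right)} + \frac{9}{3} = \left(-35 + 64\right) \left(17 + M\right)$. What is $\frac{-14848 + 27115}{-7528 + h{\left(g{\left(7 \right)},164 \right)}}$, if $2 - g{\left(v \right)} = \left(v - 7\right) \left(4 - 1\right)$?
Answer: $- \frac{12267}{6980} \approx -1.7575$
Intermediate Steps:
$g{\left(v \right)} = 23 - 3 v$ ($g{\left(v \right)} = 2 - \left(v - 7\right) \left(4 - 1\right) = 2 - \left(-7 + v\right) 3 = 2 - \left(-21 + 3 v\right) = 23 - 3 v$)
$h{\left(M,Y \right)} = 490 + 29 M$ ($h{\left(M,Y \right)} = -3 + \left(-35 + 64\right) \left(17 + M\right) = -3 + 29 \left(17 + M\right) = -3 + \left(493 + 29 M\right) = 490 + 29 M$)
$\frac{-14848 + 27115}{-7528 + h{\left(g{\left(7 \right)},164 \right)}} = \frac{-14848 + 27115}{-7528 + \left(490 + 29 \left(23 - 21\right)\right)} = \frac{12267}{-7528 + \left(490 + 29 \left(23 - 21\right)\right)} = \frac{12267}{-7528 + \left(490 + 29 \cdot 2\right)} = \frac{12267}{-7528 + \left(490 + 58\right)} = \frac{12267}{-7528 + 548} = \frac{12267}{-6980} = 12267 \left(- \frac{1}{6980}\right) = - \frac{12267}{6980}$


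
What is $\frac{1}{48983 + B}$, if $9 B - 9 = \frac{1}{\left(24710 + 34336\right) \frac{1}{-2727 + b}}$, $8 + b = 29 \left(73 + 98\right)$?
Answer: $\frac{265707}{13015392800} \approx 2.0415 \cdot 10^{-5}$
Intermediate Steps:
$b = 4951$ ($b = -8 + 29 \left(73 + 98\right) = -8 + 29 \cdot 171 = -8 + 4959 = 4951$)
$B = \frac{266819}{265707}$ ($B = 1 + \frac{1}{9 \frac{24710 + 34336}{-2727 + 4951}} = 1 + \frac{1}{9 \cdot \frac{59046}{2224}} = 1 + \frac{1}{9 \cdot 59046 \cdot \frac{1}{2224}} = 1 + \frac{1}{9 \cdot \frac{29523}{1112}} = 1 + \frac{1}{9} \cdot \frac{1112}{29523} = 1 + \frac{1112}{265707} = \frac{266819}{265707} \approx 1.0042$)
$\frac{1}{48983 + B} = \frac{1}{48983 + \frac{266819}{265707}} = \frac{1}{\frac{13015392800}{265707}} = \frac{265707}{13015392800}$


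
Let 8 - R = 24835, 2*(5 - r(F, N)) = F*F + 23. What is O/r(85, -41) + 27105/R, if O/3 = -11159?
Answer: 66640044/8168083 ≈ 8.1586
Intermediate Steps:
r(F, N) = -13/2 - F²/2 (r(F, N) = 5 - (F*F + 23)/2 = 5 - (F² + 23)/2 = 5 - (23 + F²)/2 = 5 + (-23/2 - F²/2) = -13/2 - F²/2)
O = -33477 (O = 3*(-11159) = -33477)
R = -24827 (R = 8 - 1*24835 = 8 - 24835 = -24827)
O/r(85, -41) + 27105/R = -33477/(-13/2 - ½*85²) + 27105/(-24827) = -33477/(-13/2 - ½*7225) + 27105*(-1/24827) = -33477/(-13/2 - 7225/2) - 27105/24827 = -33477/(-3619) - 27105/24827 = -33477*(-1/3619) - 27105/24827 = 33477/3619 - 27105/24827 = 66640044/8168083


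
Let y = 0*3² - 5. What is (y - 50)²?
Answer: 3025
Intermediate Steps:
y = -5 (y = 0*9 - 5 = 0 - 5 = -5)
(y - 50)² = (-5 - 50)² = (-55)² = 3025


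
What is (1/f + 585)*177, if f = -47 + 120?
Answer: 7558962/73 ≈ 1.0355e+5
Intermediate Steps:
f = 73
(1/f + 585)*177 = (1/73 + 585)*177 = (42706/73)*177 = 7558962/73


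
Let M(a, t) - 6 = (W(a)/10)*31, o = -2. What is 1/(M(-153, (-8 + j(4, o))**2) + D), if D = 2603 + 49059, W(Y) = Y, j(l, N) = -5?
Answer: 10/511937 ≈ 1.9534e-5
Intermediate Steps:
M(a, t) = 6 + 31*a/10 (M(a, t) = 6 + (a/10)*31 = 6 + 31*a/10)
D = 51662
1/(M(-153, (-8 + j(4, o))**2) + D) = 1/((6 + (31/10)*(-153)) + 51662) = 1/((6 - 4743/10) + 51662) = 1/(-4683/10 + 51662) = 1/(511937/10) = 10/511937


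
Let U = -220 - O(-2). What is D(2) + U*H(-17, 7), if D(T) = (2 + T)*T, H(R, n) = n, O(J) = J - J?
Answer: -1532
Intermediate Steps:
O(J) = 0
U = -220 (U = -220 - 1*0 = -220 + 0 = -220)
D(T) = T*(2 + T)
D(2) + U*H(-17, 7) = 2*(2 + 2) - 220*7 = 2*4 - 1540 = 8 - 1540 = -1532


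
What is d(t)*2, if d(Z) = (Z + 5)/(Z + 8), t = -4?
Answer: ½ ≈ 0.50000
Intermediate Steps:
d(Z) = (5 + Z)/(8 + Z)
d(t)*2 = ((5 - 4)/(8 - 4))*2 = (1/4)*2 = ((¼)*1)*2 = (¼)*2 = ½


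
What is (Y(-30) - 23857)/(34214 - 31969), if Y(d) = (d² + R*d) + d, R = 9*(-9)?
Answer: -20557/2245 ≈ -9.1568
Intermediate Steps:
R = -81
Y(d) = d² - 80*d (Y(d) = (d² - 81*d) + d = d² - 80*d)
(Y(-30) - 23857)/(34214 - 31969) = (-30*(-80 - 30) - 23857)/(34214 - 31969) = (-30*(-110) - 23857)/2245 = (3300 - 23857)*(1/2245) = -20557*1/2245 = -20557/2245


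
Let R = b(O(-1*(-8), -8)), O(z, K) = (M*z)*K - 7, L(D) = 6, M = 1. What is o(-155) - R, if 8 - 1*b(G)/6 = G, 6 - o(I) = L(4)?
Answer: -474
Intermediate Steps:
o(I) = 0 (o(I) = 6 - 1*6 = 6 - 6 = 0)
O(z, K) = -7 + K*z (O(z, K) = (1*z)*K - 7 = z*K - 7 = K*z - 7 = -7 + K*z)
b(G) = 48 - 6*G
R = 474 (R = 48 - 6*(-7 - (-8)*(-8)) = 48 - 6*(-7 - 8*8) = 48 - 6*(-7 - 64) = 48 - 6*(-71) = 48 + 426 = 474)
o(-155) - R = 0 - 1*474 = 0 - 474 = -474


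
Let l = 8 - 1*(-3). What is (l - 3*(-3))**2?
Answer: 400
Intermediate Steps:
l = 11 (l = 8 + 3 = 11)
(l - 3*(-3))**2 = (11 - 3*(-3))**2 = (11 + 9)**2 = 20**2 = 400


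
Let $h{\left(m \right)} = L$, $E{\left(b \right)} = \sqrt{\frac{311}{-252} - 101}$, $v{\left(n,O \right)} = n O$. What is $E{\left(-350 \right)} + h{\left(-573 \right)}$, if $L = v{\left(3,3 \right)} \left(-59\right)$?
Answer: $-531 + \frac{i \sqrt{180341}}{42} \approx -531.0 + 10.111 i$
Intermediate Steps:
$v{\left(n,O \right)} = O n$
$E{\left(b \right)} = \frac{i \sqrt{180341}}{42}$ ($E{\left(b \right)} = \sqrt{311 \left(- \frac{1}{252}\right) - 101} = \sqrt{- \frac{311}{252} - 101} = \sqrt{- \frac{25763}{252}} = \frac{i \sqrt{180341}}{42}$)
$L = -531$ ($L = 3 \cdot 3 \left(-59\right) = 9 \left(-59\right) = -531$)
$h{\left(m \right)} = -531$
$E{\left(-350 \right)} + h{\left(-573 \right)} = \frac{i \sqrt{180341}}{42} - 531 = -531 + \frac{i \sqrt{180341}}{42}$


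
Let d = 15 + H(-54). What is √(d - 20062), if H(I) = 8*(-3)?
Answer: I*√20071 ≈ 141.67*I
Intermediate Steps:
H(I) = -24
d = -9 (d = 15 - 24 = -9)
√(d - 20062) = √(-9 - 20062) = √(-20071) = I*√20071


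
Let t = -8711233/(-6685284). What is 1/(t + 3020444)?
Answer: 6685284/20192534657329 ≈ 3.3108e-7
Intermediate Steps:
t = 8711233/6685284 (t = -8711233*(-1/6685284) = 8711233/6685284 ≈ 1.3030)
1/(t + 3020444) = 1/(8711233/6685284 + 3020444) = 1/(20192534657329/6685284) = 6685284/20192534657329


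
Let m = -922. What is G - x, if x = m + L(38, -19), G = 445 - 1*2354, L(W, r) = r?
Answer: -968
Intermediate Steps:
G = -1909 (G = 445 - 2354 = -1909)
x = -941 (x = -922 - 19 = -941)
G - x = -1909 - 1*(-941) = -1909 + 941 = -968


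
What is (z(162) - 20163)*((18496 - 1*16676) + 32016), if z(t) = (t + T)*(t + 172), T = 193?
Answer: 3329699252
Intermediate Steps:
z(t) = (172 + t)*(193 + t) (z(t) = (t + 193)*(t + 172) = (193 + t)*(172 + t) = (172 + t)*(193 + t))
(z(162) - 20163)*((18496 - 1*16676) + 32016) = ((33196 + 162**2 + 365*162) - 20163)*((18496 - 1*16676) + 32016) = ((33196 + 26244 + 59130) - 20163)*((18496 - 16676) + 32016) = (118570 - 20163)*(1820 + 32016) = 98407*33836 = 3329699252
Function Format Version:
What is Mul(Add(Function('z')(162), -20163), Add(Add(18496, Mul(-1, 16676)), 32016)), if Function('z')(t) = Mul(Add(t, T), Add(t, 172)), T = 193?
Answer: 3329699252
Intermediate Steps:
Function('z')(t) = Mul(Add(172, t), Add(193, t)) (Function('z')(t) = Mul(Add(t, 193), Add(t, 172)) = Mul(Add(193, t), Add(172, t)) = Mul(Add(172, t), Add(193, t)))
Mul(Add(Function('z')(162), -20163), Add(Add(18496, Mul(-1, 16676)), 32016)) = Mul(Add(Add(33196, Pow(162, 2), Mul(365, 162)), -20163), Add(Add(18496, Mul(-1, 16676)), 32016)) = Mul(Add(Add(33196, 26244, 59130), -20163), Add(Add(18496, -16676), 32016)) = Mul(Add(118570, -20163), Add(1820, 32016)) = Mul(98407, 33836) = 3329699252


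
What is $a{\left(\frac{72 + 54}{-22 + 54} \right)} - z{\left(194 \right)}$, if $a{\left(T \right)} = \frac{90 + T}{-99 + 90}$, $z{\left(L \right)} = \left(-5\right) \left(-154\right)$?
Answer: $- \frac{12487}{16} \approx -780.44$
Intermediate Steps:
$z{\left(L \right)} = 770$
$a{\left(T \right)} = -10 - \frac{T}{9}$ ($a{\left(T \right)} = \frac{90 + T}{-9} = \left(90 + T\right) \left(- \frac{1}{9}\right) = -10 - \frac{T}{9}$)
$a{\left(\frac{72 + 54}{-22 + 54} \right)} - z{\left(194 \right)} = \left(-10 - \frac{\left(72 + 54\right) \frac{1}{-22 + 54}}{9}\right) - 770 = \left(-10 - \frac{126 \cdot \frac{1}{32}}{9}\right) - 770 = \left(-10 - \frac{7}{16}\right) - 770 = - \frac{167}{16} - 770 = - \frac{12487}{16}$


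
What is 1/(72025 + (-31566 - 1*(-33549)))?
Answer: 1/74008 ≈ 1.3512e-5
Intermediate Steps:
1/(72025 + (-31566 - 1*(-33549))) = 1/(72025 + (-31566 + 33549)) = 1/(72025 + 1983) = 1/74008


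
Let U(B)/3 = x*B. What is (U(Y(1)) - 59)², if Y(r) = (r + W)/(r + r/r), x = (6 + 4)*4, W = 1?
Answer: 3721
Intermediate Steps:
x = 40 (x = 10*4 = 40)
Y(r) = 1 (Y(r) = (r + 1)/(r + r/r) = (1 + r)/(r + 1) = (1 + r)/(1 + r) = 1)
U(B) = 120*B (U(B) = 3*(40*B) = 120*B)
(U(Y(1)) - 59)² = (120*1 - 59)² = (120 - 59)² = 61² = 3721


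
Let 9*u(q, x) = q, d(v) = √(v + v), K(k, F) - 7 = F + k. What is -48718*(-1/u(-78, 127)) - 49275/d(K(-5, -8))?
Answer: -73077/13 + 16425*I*√3/2 ≈ -5621.3 + 14224.0*I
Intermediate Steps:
K(k, F) = 7 + F + k (K(k, F) = 7 + (F + k) = 7 + F + k)
d(v) = √2*√v (d(v) = √(2*v) = √2*√v)
u(q, x) = q/9
-48718*(-1/u(-78, 127)) - 49275/d(K(-5, -8)) = -48718/((-(-78)/9)) - 49275*√2/(2*√(7 - 8 - 5)) = -48718/((-1*(-26/3))) - 49275*(-I*√3/6) = -48718/26/3 - 49275*(-I*√3/6) = -48718*3/26 - 49275*(-I*√3/6) = -73077/13 - (-16425)*I*√3/2 = -73077/13 + 16425*I*√3/2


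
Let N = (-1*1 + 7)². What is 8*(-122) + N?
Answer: -940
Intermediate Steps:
N = 36 (N = (-1 + 7)² = 6² = 36)
8*(-122) + N = 8*(-122) + 36 = -976 + 36 = -940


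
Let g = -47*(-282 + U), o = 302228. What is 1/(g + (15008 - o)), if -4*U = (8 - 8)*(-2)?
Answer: -1/273966 ≈ -3.6501e-6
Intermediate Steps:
U = 0 (U = -(8 - 8)*(-2)/4 = -0*(-2) = -¼*0 = 0)
g = 13254 (g = -47*(-282 + 0) = -47*(-282) = 13254)
1/(g + (15008 - o)) = 1/(13254 + (15008 - 1*302228)) = 1/(13254 + (15008 - 302228)) = 1/(13254 - 287220) = 1/(-273966) = -1/273966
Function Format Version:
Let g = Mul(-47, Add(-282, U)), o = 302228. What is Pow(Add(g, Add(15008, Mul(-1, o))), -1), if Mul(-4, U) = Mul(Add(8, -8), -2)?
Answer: Rational(-1, 273966) ≈ -3.6501e-6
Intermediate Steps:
U = 0 (U = Mul(Rational(-1, 4), Mul(Add(8, -8), -2)) = Mul(Rational(-1, 4), Mul(0, -2)) = Mul(Rational(-1, 4), 0) = 0)
g = 13254 (g = Mul(-47, Add(-282, 0)) = Mul(-47, -282) = 13254)
Pow(Add(g, Add(15008, Mul(-1, o))), -1) = Pow(Add(13254, Add(15008, Mul(-1, 302228))), -1) = Pow(Add(13254, Add(15008, -302228)), -1) = Pow(Add(13254, -287220), -1) = Pow(-273966, -1) = Rational(-1, 273966)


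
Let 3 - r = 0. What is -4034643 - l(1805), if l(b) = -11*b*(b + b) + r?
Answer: 67641904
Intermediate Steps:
r = 3 (r = 3 - 1*0 = 3 + 0 = 3)
l(b) = 3 - 22*b² (l(b) = -11*b*(b + b) + 3 = -11*b*2*b + 3 = -22*b² + 3 = 3 - 22*b²)
-4034643 - l(1805) = -4034643 - (3 - 22*1805²) = -4034643 - (3 - 22*3258025) = -4034643 - (3 - 71676550) = -4034643 - 1*(-71676547) = -4034643 + 71676547 = 67641904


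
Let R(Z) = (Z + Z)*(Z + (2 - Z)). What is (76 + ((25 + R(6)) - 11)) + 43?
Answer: 157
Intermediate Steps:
R(Z) = 4*Z (R(Z) = (2*Z)*2 = 4*Z)
(76 + ((25 + R(6)) - 11)) + 43 = (76 + ((25 + 4*6) - 11)) + 43 = (76 + ((25 + 24) - 11)) + 43 = (76 + (49 - 11)) + 43 = (76 + 38) + 43 = 114 + 43 = 157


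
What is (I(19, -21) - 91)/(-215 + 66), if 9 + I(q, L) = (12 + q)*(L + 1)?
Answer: 720/149 ≈ 4.8322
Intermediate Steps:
I(q, L) = -9 + (1 + L)*(12 + q) (I(q, L) = -9 + (12 + q)*(L + 1) = -9 + (12 + q)*(1 + L) = -9 + (1 + L)*(12 + q))
(I(19, -21) - 91)/(-215 + 66) = ((3 + 19 + 12*(-21) - 21*19) - 91)/(-215 + 66) = ((3 + 19 - 252 - 399) - 91)/(-149) = (-629 - 91)*(-1/149) = -720*(-1/149) = 720/149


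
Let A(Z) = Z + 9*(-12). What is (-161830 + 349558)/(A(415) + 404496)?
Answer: 187728/404803 ≈ 0.46375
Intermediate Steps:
A(Z) = -108 + Z (A(Z) = Z - 108 = -108 + Z)
(-161830 + 349558)/(A(415) + 404496) = (-161830 + 349558)/((-108 + 415) + 404496) = 187728/(307 + 404496) = 187728/404803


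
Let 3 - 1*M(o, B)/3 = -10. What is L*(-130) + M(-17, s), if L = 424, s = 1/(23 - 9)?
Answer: -55081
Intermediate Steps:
s = 1/14 ≈ 0.071429
M(o, B) = 39 (M(o, B) = 9 - 3*(-10) = 9 + 30 = 39)
L*(-130) + M(-17, s) = 424*(-130) + 39 = -55120 + 39 = -55081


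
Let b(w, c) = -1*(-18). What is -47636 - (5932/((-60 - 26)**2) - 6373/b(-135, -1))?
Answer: -1573664369/33282 ≈ -47283.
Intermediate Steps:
b(w, c) = 18
-47636 - (5932/((-60 - 26)**2) - 6373/b(-135, -1)) = -47636 - (5932/((-60 - 26)**2) - 6373/18) = -47636 - (5932/((-86)**2) - 6373*1/18) = -47636 - (5932/7396 - 6373/18) = -47636 - (5932*(1/7396) - 6373/18) = -47636 - (1483/1849 - 6373/18) = -47636 - 1*(-11756983/33282) = -47636 + 11756983/33282 = -1573664369/33282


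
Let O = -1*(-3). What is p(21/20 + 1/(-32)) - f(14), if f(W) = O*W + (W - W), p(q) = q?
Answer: -6557/160 ≈ -40.981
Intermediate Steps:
O = 3
f(W) = 3*W (f(W) = 3*W + (W - W) = 3*W + 0 = 3*W)
p(21/20 + 1/(-32)) - f(14) = (21/20 + 1/(-32)) - 3*14 = (21*(1/20) + 1*(-1/32)) - 1*42 = (21/20 - 1/32) - 42 = 163/160 - 42 = -6557/160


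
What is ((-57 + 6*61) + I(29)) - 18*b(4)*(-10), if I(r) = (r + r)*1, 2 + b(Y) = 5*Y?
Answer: 3607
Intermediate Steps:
b(Y) = -2 + 5*Y
I(r) = 2*r (I(r) = (2*r)*1 = 2*r)
((-57 + 6*61) + I(29)) - 18*b(4)*(-10) = ((-57 + 6*61) + 2*29) - 18*(-2 + 5*4)*(-10) = ((-57 + 366) + 58) - 18*(-2 + 20)*(-10) = (309 + 58) - 18*18*(-10) = 367 - 324*(-10) = 367 + 3240 = 3607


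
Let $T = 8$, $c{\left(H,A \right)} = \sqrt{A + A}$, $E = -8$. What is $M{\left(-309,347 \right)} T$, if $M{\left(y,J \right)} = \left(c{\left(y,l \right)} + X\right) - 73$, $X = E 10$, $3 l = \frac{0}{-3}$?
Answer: $-1224$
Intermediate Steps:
$l = 0$ ($l = \frac{0 \frac{1}{-3}}{3} = \frac{0 \left(- \frac{1}{3}\right)}{3} = \frac{1}{3} \cdot 0 = 0$)
$X = -80$ ($X = \left(-8\right) 10 = -80$)
$c{\left(H,A \right)} = \sqrt{2} \sqrt{A}$ ($c{\left(H,A \right)} = \sqrt{2 A} = \sqrt{2} \sqrt{A}$)
$M{\left(y,J \right)} = -153$ ($M{\left(y,J \right)} = \left(\sqrt{2} \sqrt{0} - 80\right) - 73 = \left(\sqrt{2} \cdot 0 - 80\right) - 73 = \left(0 - 80\right) - 73 = -80 - 73 = -153$)
$M{\left(-309,347 \right)} T = \left(-153\right) 8 = -1224$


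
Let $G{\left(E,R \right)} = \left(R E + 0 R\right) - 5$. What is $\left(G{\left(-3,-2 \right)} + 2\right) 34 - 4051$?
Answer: $-3949$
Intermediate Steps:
$G{\left(E,R \right)} = -5 + E R$ ($G{\left(E,R \right)} = \left(E R + 0\right) - 5 = E R - 5 = -5 + E R$)
$\left(G{\left(-3,-2 \right)} + 2\right) 34 - 4051 = \left(\left(-5 - -6\right) + 2\right) 34 - 4051 = \left(\left(-5 + 6\right) + 2\right) 34 - 4051 = \left(1 + 2\right) 34 - 4051 = 3 \cdot 34 - 4051 = 102 - 4051 = -3949$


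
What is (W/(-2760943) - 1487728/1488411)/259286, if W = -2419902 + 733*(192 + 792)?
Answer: -789636315287/532757268902918439 ≈ -1.4822e-6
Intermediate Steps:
W = -1698630 (W = -2419902 + 733*984 = -2419902 + 721272 = -1698630)
(W/(-2760943) - 1487728/1488411)/259286 = (-1698630/(-2760943) - 1487728/1488411)/259286 = (-1698630*(-1/2760943) - 1487728*1/1488411)*(1/259286) = (1698630/2760943 - 1487728/1488411)*(1/259286) = -1579272630574/4109417931573*1/259286 = -789636315287/532757268902918439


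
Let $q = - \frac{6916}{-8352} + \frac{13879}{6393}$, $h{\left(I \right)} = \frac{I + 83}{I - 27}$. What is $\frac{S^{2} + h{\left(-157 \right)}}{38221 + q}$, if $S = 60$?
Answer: $\frac{368462076534}{3911811341333} \approx 0.094192$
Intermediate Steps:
$h{\left(I \right)} = \frac{83 + I}{-27 + I}$
$q = \frac{13344283}{4449528}$ ($q = \left(-6916\right) \left(- \frac{1}{8352}\right) + 13879 \cdot \frac{1}{6393} = \frac{1729}{2088} + \frac{13879}{6393} = \frac{13344283}{4449528} \approx 2.999$)
$\frac{S^{2} + h{\left(-157 \right)}}{38221 + q} = \frac{60^{2} + \frac{83 - 157}{-27 - 157}}{38221 + \frac{13344283}{4449528}} = \frac{3600 + \frac{1}{-184} \left(-74\right)}{\frac{170078753971}{4449528}} = \left(3600 - - \frac{37}{92}\right) \frac{4449528}{170078753971} = \left(3600 + \frac{37}{92}\right) \frac{4449528}{170078753971} = \frac{331237}{92} \cdot \frac{4449528}{170078753971} = \frac{368462076534}{3911811341333}$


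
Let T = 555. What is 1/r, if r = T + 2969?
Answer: 1/3524 ≈ 0.00028377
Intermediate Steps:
r = 3524 (r = 555 + 2969 = 3524)
1/r = 1/3524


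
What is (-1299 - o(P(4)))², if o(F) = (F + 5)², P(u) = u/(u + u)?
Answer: 28270489/16 ≈ 1.7669e+6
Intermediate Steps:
P(u) = ½ (P(u) = u/((2*u)) = u*(1/(2*u)) = ½)
o(F) = (5 + F)²
(-1299 - o(P(4)))² = (-1299 - (5 + ½)²)² = (-1299 - (11/2)²)² = (-1299 - 1*121/4)² = (-1299 - 121/4)² = (-5317/4)² = 28270489/16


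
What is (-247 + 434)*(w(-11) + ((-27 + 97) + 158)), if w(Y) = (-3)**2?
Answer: 44319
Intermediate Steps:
w(Y) = 9
(-247 + 434)*(w(-11) + ((-27 + 97) + 158)) = (-247 + 434)*(9 + ((-27 + 97) + 158)) = 187*(9 + (70 + 158)) = 187*(9 + 228) = 187*237 = 44319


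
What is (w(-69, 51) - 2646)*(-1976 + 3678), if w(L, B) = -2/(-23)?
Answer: -4503344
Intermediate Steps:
w(L, B) = 2/23 (w(L, B) = -2*(-1/23) = 2/23)
(w(-69, 51) - 2646)*(-1976 + 3678) = (2/23 - 2646)*(-1976 + 3678) = -60856/23*1702 = -4503344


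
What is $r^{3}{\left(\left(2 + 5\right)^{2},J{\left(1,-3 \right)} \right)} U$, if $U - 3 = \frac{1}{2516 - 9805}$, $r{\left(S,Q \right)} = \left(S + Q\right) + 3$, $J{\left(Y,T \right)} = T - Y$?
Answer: $\frac{2418204672}{7289} \approx 3.3176 \cdot 10^{5}$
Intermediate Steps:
$r{\left(S,Q \right)} = 3 + Q + S$ ($r{\left(S,Q \right)} = \left(Q + S\right) + 3 = 3 + Q + S$)
$U = \frac{21866}{7289}$ ($U = 3 + \frac{1}{2516 - 9805} = 3 + \frac{1}{-7289} = 3 - \frac{1}{7289} = \frac{21866}{7289} \approx 2.9999$)
$r^{3}{\left(\left(2 + 5\right)^{2},J{\left(1,-3 \right)} \right)} U = \left(3 - 4 + \left(2 + 5\right)^{2}\right)^{3} \cdot \frac{21866}{7289} = \left(3 - 4 + 7^{2}\right)^{3} \cdot \frac{21866}{7289} = \left(3 - 4 + 49\right)^{3} \cdot \frac{21866}{7289} = 48^{3} \cdot \frac{21866}{7289} = 110592 \cdot \frac{21866}{7289} = \frac{2418204672}{7289}$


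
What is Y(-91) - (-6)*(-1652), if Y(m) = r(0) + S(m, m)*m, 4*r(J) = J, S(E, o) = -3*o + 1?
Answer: -34846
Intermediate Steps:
S(E, o) = 1 - 3*o
r(J) = J/4
Y(m) = m*(1 - 3*m) (Y(m) = (¼)*0 + (1 - 3*m)*m = 0 + m*(1 - 3*m) = m*(1 - 3*m))
Y(-91) - (-6)*(-1652) = -91*(1 - 3*(-91)) - (-6)*(-1652) = -91*(1 + 273) - 1*9912 = -91*274 - 9912 = -24934 - 9912 = -34846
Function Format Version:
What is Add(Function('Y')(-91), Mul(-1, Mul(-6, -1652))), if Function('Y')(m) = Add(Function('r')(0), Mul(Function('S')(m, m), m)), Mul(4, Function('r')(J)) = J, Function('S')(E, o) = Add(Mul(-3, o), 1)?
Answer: -34846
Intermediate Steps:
Function('S')(E, o) = Add(1, Mul(-3, o))
Function('r')(J) = Mul(Rational(1, 4), J)
Function('Y')(m) = Mul(m, Add(1, Mul(-3, m))) (Function('Y')(m) = Add(Mul(Rational(1, 4), 0), Mul(Add(1, Mul(-3, m)), m)) = Add(0, Mul(m, Add(1, Mul(-3, m)))) = Mul(m, Add(1, Mul(-3, m))))
Add(Function('Y')(-91), Mul(-1, Mul(-6, -1652))) = Add(Mul(-91, Add(1, Mul(-3, -91))), Mul(-1, Mul(-6, -1652))) = Add(Mul(-91, Add(1, 273)), Mul(-1, 9912)) = Add(Mul(-91, 274), -9912) = Add(-24934, -9912) = -34846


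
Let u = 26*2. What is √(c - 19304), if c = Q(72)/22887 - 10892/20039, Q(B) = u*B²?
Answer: 2*I*√12525045182515235343/50959177 ≈ 138.9*I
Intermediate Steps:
u = 52
Q(B) = 52*B²
c = 572509772/50959177 (c = (52*72²)/22887 - 10892/20039 = (52*5184)*(1/22887) - 10892*1/20039 = 269568*(1/22887) - 10892/20039 = 29952/2543 - 10892/20039 = 572509772/50959177 ≈ 11.235)
√(c - 19304) = √(572509772/50959177 - 19304) = √(-983143443036/50959177) = 2*I*√12525045182515235343/50959177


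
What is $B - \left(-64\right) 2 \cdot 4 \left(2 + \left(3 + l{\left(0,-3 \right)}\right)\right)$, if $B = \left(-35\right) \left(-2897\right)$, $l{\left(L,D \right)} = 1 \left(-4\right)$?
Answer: $101907$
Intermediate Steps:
$l{\left(L,D \right)} = -4$
$B = 101395$
$B - \left(-64\right) 2 \cdot 4 \left(2 + \left(3 + l{\left(0,-3 \right)}\right)\right) = 101395 - \left(-64\right) 2 \cdot 4 \left(2 + \left(3 - 4\right)\right) = 101395 - - 128 \cdot 4 \left(2 - 1\right) = 101395 - - 128 \cdot 4 \cdot 1 = 101395 - \left(-128\right) 4 = 101395 - -512 = 101395 + 512 = 101907$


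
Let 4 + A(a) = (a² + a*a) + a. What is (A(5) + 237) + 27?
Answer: 315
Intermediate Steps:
A(a) = -4 + a + 2*a² (A(a) = -4 + ((a² + a*a) + a) = -4 + ((a² + a²) + a) = -4 + (2*a² + a) = -4 + (a + 2*a²) = -4 + a + 2*a²)
(A(5) + 237) + 27 = ((-4 + 5 + 2*5²) + 237) + 27 = ((-4 + 5 + 2*25) + 237) + 27 = ((-4 + 5 + 50) + 237) + 27 = (51 + 237) + 27 = 288 + 27 = 315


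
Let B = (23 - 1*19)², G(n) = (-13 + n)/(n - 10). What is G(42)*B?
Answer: 29/2 ≈ 14.500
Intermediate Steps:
G(n) = (-13 + n)/(-10 + n)
B = 16 (B = (23 - 19)² = 4² = 16)
G(42)*B = ((-13 + 42)/(-10 + 42))*16 = (29/32)*16 = 29/2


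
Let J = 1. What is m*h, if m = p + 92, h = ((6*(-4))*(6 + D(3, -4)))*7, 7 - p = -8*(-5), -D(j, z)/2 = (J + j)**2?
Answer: 257712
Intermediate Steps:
D(j, z) = -2*(1 + j)**2
p = -33 (p = 7 - (-8)*(-5) = 7 - 1*40 = 7 - 40 = -33)
h = 4368 (h = ((6*(-4))*(6 - 2*(1 + 3)**2))*7 = -24*(6 - 2*4**2)*7 = -24*(6 - 2*16)*7 = -24*(6 - 32)*7 = -24*(-26)*7 = 624*7 = 4368)
m = 59 (m = -33 + 92 = 59)
m*h = 59*4368 = 257712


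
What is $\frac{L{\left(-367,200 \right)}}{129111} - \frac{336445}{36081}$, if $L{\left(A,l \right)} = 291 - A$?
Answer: $- \frac{14471669699}{1552817997} \approx -9.3196$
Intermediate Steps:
$\frac{L{\left(-367,200 \right)}}{129111} - \frac{336445}{36081} = \frac{291 - -367}{129111} - \frac{336445}{36081} = \left(291 + 367\right) \frac{1}{129111} - \frac{336445}{36081} = 658 \cdot \frac{1}{129111} - \frac{336445}{36081} = \frac{658}{129111} - \frac{336445}{36081} = - \frac{14471669699}{1552817997}$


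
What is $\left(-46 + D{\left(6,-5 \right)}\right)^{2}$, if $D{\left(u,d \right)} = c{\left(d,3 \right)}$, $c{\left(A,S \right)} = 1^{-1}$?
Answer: $2025$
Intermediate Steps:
$c{\left(A,S \right)} = 1$
$D{\left(u,d \right)} = 1$
$\left(-46 + D{\left(6,-5 \right)}\right)^{2} = \left(-46 + 1\right)^{2} = \left(-45\right)^{2} = 2025$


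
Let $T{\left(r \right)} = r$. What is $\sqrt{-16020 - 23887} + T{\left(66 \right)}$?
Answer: $66 + i \sqrt{39907} \approx 66.0 + 199.77 i$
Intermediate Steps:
$\sqrt{-16020 - 23887} + T{\left(66 \right)} = \sqrt{-16020 - 23887} + 66 = \sqrt{-39907} + 66 = i \sqrt{39907} + 66 = 66 + i \sqrt{39907}$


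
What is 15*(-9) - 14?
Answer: -149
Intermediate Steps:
15*(-9) - 14 = -135 - 14 = -149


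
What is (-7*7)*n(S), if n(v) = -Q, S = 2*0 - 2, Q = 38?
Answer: 1862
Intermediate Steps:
S = -2 (S = 0 - 2 = -2)
n(v) = -38 (n(v) = -1*38 = -38)
(-7*7)*n(S) = -7*7*(-38) = -49*(-38) = 1862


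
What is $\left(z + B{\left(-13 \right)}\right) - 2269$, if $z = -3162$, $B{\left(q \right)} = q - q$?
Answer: $-5431$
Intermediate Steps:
$B{\left(q \right)} = 0$
$\left(z + B{\left(-13 \right)}\right) - 2269 = \left(-3162 + 0\right) - 2269 = -3162 - 2269 = -5431$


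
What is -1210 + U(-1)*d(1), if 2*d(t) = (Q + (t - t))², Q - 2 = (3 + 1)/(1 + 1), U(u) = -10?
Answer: -1290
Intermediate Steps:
Q = 4 (Q = 2 + (3 + 1)/(1 + 1) = 2 + 4/2 = 2 + 4*(½) = 2 + 2 = 4)
d(t) = 8 (d(t) = (4 + (t - t))²/2 = (4 + 0)²/2 = (½)*4² = (½)*16 = 8)
-1210 + U(-1)*d(1) = -1210 - 10*8 = -1210 - 80 = -1290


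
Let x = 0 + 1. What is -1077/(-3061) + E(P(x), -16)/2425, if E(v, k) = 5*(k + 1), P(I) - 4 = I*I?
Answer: 95286/296917 ≈ 0.32092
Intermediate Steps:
x = 1
P(I) = 4 + I² (P(I) = 4 + I*I = 4 + I²)
E(v, k) = 5 + 5*k (E(v, k) = 5*(1 + k) = 5 + 5*k)
-1077/(-3061) + E(P(x), -16)/2425 = -1077/(-3061) + (5 + 5*(-16))/2425 = -1077*(-1/3061) + (5 - 80)*(1/2425) = 1077/3061 - 75*1/2425 = 1077/3061 - 3/97 = 95286/296917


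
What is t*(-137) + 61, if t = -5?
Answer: 746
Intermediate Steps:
t*(-137) + 61 = -5*(-137) + 61 = 685 + 61 = 746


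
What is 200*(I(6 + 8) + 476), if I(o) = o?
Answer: 98000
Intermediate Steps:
200*(I(6 + 8) + 476) = 200*((6 + 8) + 476) = 200*(14 + 476) = 200*490 = 98000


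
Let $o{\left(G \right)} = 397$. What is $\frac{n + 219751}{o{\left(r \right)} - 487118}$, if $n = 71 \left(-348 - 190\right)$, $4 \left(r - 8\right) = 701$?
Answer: $- \frac{181553}{486721} \approx -0.37301$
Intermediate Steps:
$r = \frac{733}{4}$ ($r = 8 + \frac{1}{4} \cdot 701 = 8 + \frac{701}{4} = \frac{733}{4} \approx 183.25$)
$n = -38198$ ($n = 71 \left(-538\right) = -38198$)
$\frac{n + 219751}{o{\left(r \right)} - 487118} = \frac{-38198 + 219751}{397 - 487118} = \frac{181553}{-486721} = 181553 \left(- \frac{1}{486721}\right) = - \frac{181553}{486721}$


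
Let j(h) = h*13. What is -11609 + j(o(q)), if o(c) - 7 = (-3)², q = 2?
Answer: -11401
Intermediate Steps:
o(c) = 16 (o(c) = 7 + (-3)² = 7 + 9 = 16)
j(h) = 13*h
-11609 + j(o(q)) = -11609 + 13*16 = -11609 + 208 = -11401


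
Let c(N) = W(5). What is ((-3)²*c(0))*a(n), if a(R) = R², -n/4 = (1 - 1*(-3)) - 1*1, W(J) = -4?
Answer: -5184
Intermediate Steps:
c(N) = -4
n = -12 (n = -4*((1 - 1*(-3)) - 1*1) = -4*((1 + 3) - 1) = -4*(4 - 1) = -4*3 = -12)
((-3)²*c(0))*a(n) = ((-3)²*(-4))*(-12)² = (9*(-4))*144 = -36*144 = -5184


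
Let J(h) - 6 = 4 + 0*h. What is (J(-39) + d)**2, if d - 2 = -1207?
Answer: 1428025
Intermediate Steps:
d = -1205 (d = 2 - 1207 = -1205)
J(h) = 10 (J(h) = 6 + (4 + 0*h) = 6 + (4 + 0) = 6 + 4 = 10)
(J(-39) + d)**2 = (10 - 1205)**2 = (-1195)**2 = 1428025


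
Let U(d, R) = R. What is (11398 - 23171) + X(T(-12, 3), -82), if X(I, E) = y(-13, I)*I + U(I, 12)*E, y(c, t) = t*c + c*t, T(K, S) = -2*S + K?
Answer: -21181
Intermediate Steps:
T(K, S) = K - 2*S
y(c, t) = 2*c*t (y(c, t) = c*t + c*t = 2*c*t)
X(I, E) = -26*I² + 12*E (X(I, E) = (2*(-13)*I)*I + 12*E = (-26*I)*I + 12*E = -26*I² + 12*E)
(11398 - 23171) + X(T(-12, 3), -82) = (11398 - 23171) + (-26*(-12 - 2*3)² + 12*(-82)) = -11773 + (-26*(-12 - 6)² - 984) = -11773 + (-26*(-18)² - 984) = -11773 + (-26*324 - 984) = -11773 + (-8424 - 984) = -11773 - 9408 = -21181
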